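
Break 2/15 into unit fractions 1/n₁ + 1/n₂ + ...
1/8 + 1/120

Greedy algorithm:
2/15: ceiling(15/2) = 8, use 1/8
1/120: ceiling(120/1) = 120, use 1/120
Result: 2/15 = 1/8 + 1/120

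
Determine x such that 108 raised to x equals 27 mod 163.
129

Baby-step giant-step with step n = ⌈√163⌉ = 13.
Baby steps 108^j mod 163 (j:value) for j=0..12: 0:1, 1:108, 2:91, 3:48, 4:131, 5:130, 6:22, 7:94, 8:46, 9:78, 10:111, 11:89, 12:158.
Giant-step multiplier: 108^(-13) ≡ 108^(162-13) = 108^149 ≡ 147 (mod 163).
Giant steps γ_i = 27·147^i mod 163: γ_0=27, γ_1=57, γ_2=66, γ_3=85, γ_4=107, γ_5=81, γ_6=8, γ_7=35, γ_8=92, γ_9=158 (in table at j=12).
x = i·n + j = 9·13 + 12 = 129.
Check: 108^129 ≡ 27 (mod 163).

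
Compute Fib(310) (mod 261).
233

Matrix identity: Q^n = [[F_(n+1), F_n], [F_n, F_(n-1)]] with Q = [[1,1],[1,0]].
n = 310 = 100110110₂. Square-and-multiply, entries mod 261:
Q^1 = [[1,1],[1,0]]
Q^2 = (Q^1)² = [[2,1],[1,1]]
Q^4 = (Q^2)² = [[5,3],[3,2]]
Q^9 = (Q^4)²·Q = [[55,34],[34,21]]
Q^19 = (Q^9)²·Q = [[240,5],[5,235]]
Q^38 = (Q^19)² = [[205,26],[26,179]]
Q^77 = (Q^38)²·Q = [[224,158],[158,66]]
Q^155 = (Q^77)²·Q = [[117,233],[233,145]]
Q^310 = (Q^155)² = [[118,233],[233,146]]
F_310 mod 261 = Q^310[0][1] = 233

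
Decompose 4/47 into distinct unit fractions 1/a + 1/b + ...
1/12 + 1/564

Greedy algorithm:
4/47: ceiling(47/4) = 12, use 1/12
1/564: ceiling(564/1) = 564, use 1/564
Result: 4/47 = 1/12 + 1/564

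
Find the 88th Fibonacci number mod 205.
21

Matrix identity: Q^n = [[F_(n+1), F_n], [F_n, F_(n-1)]] with Q = [[1,1],[1,0]].
n = 88 = 1011000₂. Square-and-multiply, entries mod 205:
Q^1 = [[1,1],[1,0]]
Q^2 = (Q^1)² = [[2,1],[1,1]]
Q^5 = (Q^2)²·Q = [[8,5],[5,3]]
Q^11 = (Q^5)²·Q = [[144,89],[89,55]]
Q^22 = (Q^11)² = [[162,81],[81,81]]
Q^44 = (Q^22)² = [[5,3],[3,2]]
Q^88 = (Q^44)² = [[34,21],[21,13]]
F_88 mod 205 = Q^88[0][1] = 21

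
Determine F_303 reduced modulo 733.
224

Matrix identity: Q^n = [[F_(n+1), F_n], [F_n, F_(n-1)]] with Q = [[1,1],[1,0]].
n = 303 = 100101111₂. Square-and-multiply, entries mod 733:
Q^1 = [[1,1],[1,0]]
Q^2 = (Q^1)² = [[2,1],[1,1]]
Q^4 = (Q^2)² = [[5,3],[3,2]]
Q^9 = (Q^4)²·Q = [[55,34],[34,21]]
Q^18 = (Q^9)² = [[516,385],[385,131]]
Q^37 = (Q^18)²·Q = [[211,336],[336,608]]
Q^75 = (Q^37)²·Q = [[131,555],[555,309]]
Q^151 = (Q^75)²·Q = [[578,467],[467,111]]
Q^303 = (Q^151)²·Q = [[200,224],[224,709]]
F_303 mod 733 = Q^303[0][1] = 224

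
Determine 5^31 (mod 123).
77

Repeated squaring. Binary of 31 = 11111.
5^1 ≡ 5 (mod 123); 5^2 ≡ 25 (mod 123); 5^4 ≡ 10 (mod 123); 5^8 ≡ 100 (mod 123); 5^16 ≡ 37 (mod 123)
5^31 = 5^1 × 5^2 × 5^4 × 5^8 × 5^16 ≡ 77 (mod 123)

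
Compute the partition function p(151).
45060624582

p(n) counts ways to write n as a sum of positive integers (order ignored).
Euler's pentagonal recurrence: p(k) = p(k-1) + p(k-2) - p(k-5) - p(k-7) + p(k-12) + p(k-15) - ... (offsets j(3j∓1)/2, signs ++--, p(0)=1, p(<0)=0).
DP table for k = 0..150: p(0)=1, p(1)=1, p(2)=2, p(3)=3, p(4)=5, p(5)=7, p(6)=11, p(7)=15, p(8)=22, p(9)=30, p(10)=42, p(11)=56, p(12)=77, p(13)=101, p(14)=135, p(15)=176, p(16)=231, p(17)=297, p(18)=385, p(19)=490, p(20)=627, p(21)=792, p(22)=1002, p(23)=1255, p(24)=1575, p(25)=1958, p(26)=2436, p(27)=3010, p(28)=3718, p(29)=4565, p(30)=5604, p(31)=6842, p(32)=8349, p(33)=10143, p(34)=12310, p(35)=14883, p(36)=17977, p(37)=21637, p(38)=26015, p(39)=31185, p(40)=37338, p(41)=44583, p(42)=53174, p(43)=63261, p(44)=75175, p(45)=89134, p(46)=105558, p(47)=124754, p(48)=147273, p(49)=173525, p(50)=204226, p(51)=239943, p(52)=281589, p(53)=329931, p(54)=386155, p(55)=451276, p(56)=526823, p(57)=614154, p(58)=715220, p(59)=831820, p(60)=966467, p(61)=1121505, p(62)=1300156, p(63)=1505499, p(64)=1741630, p(65)=2012558, p(66)=2323520, p(67)=2679689, p(68)=3087735, p(69)=3554345, p(70)=4087968, p(71)=4697205, p(72)=5392783, p(73)=6185689, p(74)=7089500, p(75)=8118264, p(76)=9289091, p(77)=10619863, p(78)=12132164, p(79)=13848650, p(80)=15796476, p(81)=18004327, p(82)=20506255, p(83)=23338469, p(84)=26543660, p(85)=30167357, p(86)=34262962, p(87)=38887673, p(88)=44108109, p(89)=49995925, p(90)=56634173, p(91)=64112359, p(92)=72533807, p(93)=82010177, p(94)=92669720, p(95)=104651419, p(96)=118114304, p(97)=133230930, p(98)=150198136, p(99)=169229875, p(100)=190569292, p(101)=214481126, p(102)=241265379, p(103)=271248950, p(104)=304801365, p(105)=342325709, p(106)=384276336, p(107)=431149389, p(108)=483502844, p(109)=541946240, p(110)=607163746, p(111)=679903203, p(112)=761002156, p(113)=851376628, p(114)=952050665, p(115)=1064144451, p(116)=1188908248, p(117)=1327710076, p(118)=1482074143, p(119)=1653668665, p(120)=1844349560, p(121)=2056148051, p(122)=2291320912, p(123)=2552338241, p(124)=2841940500, p(125)=3163127352, p(126)=3519222692, p(127)=3913864295, p(128)=4351078600, p(129)=4835271870, p(130)=5371315400, p(131)=5964539504, p(132)=6620830889, p(133)=7346629512, p(134)=8149040695, p(135)=9035836076, p(136)=10015581680, p(137)=11097645016, p(138)=12292341831, p(139)=13610949895, p(140)=15065878135, p(141)=16670689208, p(142)=18440293320, p(143)=20390982757, p(144)=22540654445, p(145)=24908858009, p(146)=27517052599, p(147)=30388671978, p(148)=33549419497, p(149)=37027355200, p(150)=40853235313.
Final step: p(151) = p(150) + p(149) - p(146) - p(144) + p(139) + p(136) - p(129) - p(125) + p(116) + p(111) - p(100) - p(94) + p(81) + p(74) - p(59) - p(51) + p(34) + p(25) - p(6)
= 40853235313 + 37027355200 - 27517052599 - 22540654445 + 13610949895 + 10015581680 - 4835271870 - 3163127352 + 1188908248 + 679903203 - 190569292 - 92669720 + 18004327 + 7089500 - 831820 - 239943 + 12310 + 1958 - 11
= 45060624582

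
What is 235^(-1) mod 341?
267

gcd(235, 341) = 1, so the inverse exists.
Extended Euclidean algorithm on (341, 235):
341 = 1 × 235 + 106  ⟹  106 = (1)·341 + (-1)·235
235 = 2 × 106 + 23  ⟹  23 = (-2)·341 + (3)·235
106 = 4 × 23 + 14  ⟹  14 = (9)·341 + (-13)·235
23 = 1 × 14 + 9  ⟹  9 = (-11)·341 + (16)·235
14 = 1 × 9 + 5  ⟹  5 = (20)·341 + (-29)·235
9 = 1 × 5 + 4  ⟹  4 = (-31)·341 + (45)·235
5 = 1 × 4 + 1  ⟹  1 = (51)·341 + (-74)·235
So (-74)·235 ≡ 1 (mod 341), i.e. 235^(-1) ≡ -74 ≡ 267 (mod 341).
Check: 235 × 267 = 62745 ≡ 1 (mod 341)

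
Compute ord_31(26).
6

31 is prime, so ord(26) divides φ(31) = 30.
Divisors of 30: 1, 2, 3, 5, 6, 10, 15, 30.
Repeated squaring: 26^1 ≡ 26, 26^2 ≡ 25, 26^4 ≡ 5, 26^8 ≡ 25, 26^16 ≡ 5 (mod 31).
Test 26^d mod 31 for each divisor d in increasing order:
26^1 ≡ 26
26^2 ≡ 25
26^3 = 26^2·26^1 ≡ 30
26^5 = 26^4·26^1 ≡ 6
26^6 = 26^4·26^2 ≡ 1  ← first divisor giving 1
The order is 6.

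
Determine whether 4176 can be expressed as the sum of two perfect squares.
24² + 60² (a=24, b=60)

Factorization: 4176 = 2^4 × 3^2 × 29
By Fermat: n is sum of two squares iff every prime p ≡ 3 (mod 4) appears to even power.
All primes ≡ 3 (mod 4) appear to even power.
Search a = 0, 1, 2, … for 4176 - a² a perfect square: first hit at a = 24: 4176 - 576 = 3600 = 60².
4176 = 24² + 60² = 576 + 3600 ✓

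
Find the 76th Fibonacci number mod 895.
262

Matrix identity: Q^n = [[F_(n+1), F_n], [F_n, F_(n-1)]] with Q = [[1,1],[1,0]].
n = 76 = 1001100₂. Square-and-multiply, entries mod 895:
Q^1 = [[1,1],[1,0]]
Q^2 = (Q^1)² = [[2,1],[1,1]]
Q^4 = (Q^2)² = [[5,3],[3,2]]
Q^9 = (Q^4)²·Q = [[55,34],[34,21]]
Q^19 = (Q^9)²·Q = [[500,601],[601,794]]
Q^38 = (Q^19)² = [[811,834],[834,872]]
Q^76 = (Q^38)² = [[37,262],[262,670]]
F_76 mod 895 = Q^76[0][1] = 262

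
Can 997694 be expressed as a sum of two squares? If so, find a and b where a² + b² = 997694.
Not possible

Factorization: 997694 = 2 × 23^3 × 41
By Fermat: n is sum of two squares iff every prime p ≡ 3 (mod 4) appears to even power.
Prime(s) ≡ 3 (mod 4) with odd exponent: [(23, 3)]
Therefore 997694 cannot be expressed as a² + b².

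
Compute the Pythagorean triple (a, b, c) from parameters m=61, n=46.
(1605, 5612, 5837)

Euclid's formula: a = m² - n², b = 2mn, c = m² + n²
m = 61, n = 46
a = 61² - 46² = 3721 - 2116 = 1605
b = 2 × 61 × 46 = 5612
c = 61² + 46² = 3721 + 2116 = 5837
Verification: 1605² + 5612² = 2576025 + 31494544 = 34070569 = 5837² ✓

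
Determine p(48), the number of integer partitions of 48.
147273

p(n) counts ways to write n as a sum of positive integers (order ignored).
Euler's pentagonal recurrence: p(k) = p(k-1) + p(k-2) - p(k-5) - p(k-7) + p(k-12) + p(k-15) - ... (offsets j(3j∓1)/2, signs ++--, p(0)=1, p(<0)=0).
DP table for k = 0..47: p(0)=1, p(1)=1, p(2)=2, p(3)=3, p(4)=5, p(5)=7, p(6)=11, p(7)=15, p(8)=22, p(9)=30, p(10)=42, p(11)=56, p(12)=77, p(13)=101, p(14)=135, p(15)=176, p(16)=231, p(17)=297, p(18)=385, p(19)=490, p(20)=627, p(21)=792, p(22)=1002, p(23)=1255, p(24)=1575, p(25)=1958, p(26)=2436, p(27)=3010, p(28)=3718, p(29)=4565, p(30)=5604, p(31)=6842, p(32)=8349, p(33)=10143, p(34)=12310, p(35)=14883, p(36)=17977, p(37)=21637, p(38)=26015, p(39)=31185, p(40)=37338, p(41)=44583, p(42)=53174, p(43)=63261, p(44)=75175, p(45)=89134, p(46)=105558, p(47)=124754.
Final step: p(48) = p(47) + p(46) - p(43) - p(41) + p(36) + p(33) - p(26) - p(22) + p(13) + p(8)
= 124754 + 105558 - 63261 - 44583 + 17977 + 10143 - 2436 - 1002 + 101 + 22
= 147273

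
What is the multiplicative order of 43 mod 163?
81

163 is prime, so ord(43) divides φ(163) = 162.
Divisors of 162: 1, 2, 3, 6, 9, 18, 27, 54, 81, 162.
Repeated squaring: 43^1 ≡ 43, 43^2 ≡ 56, 43^4 ≡ 39, 43^8 ≡ 54, 43^16 ≡ 145, 43^32 ≡ 161, 43^64 ≡ 4, 43^128 ≡ 16 (mod 163).
Test 43^d mod 163 for each divisor d in increasing order:
43^1 ≡ 43
43^2 ≡ 56
43^3 = 43^2·43^1 ≡ 126
43^6 = 43^4·43^2 ≡ 65
43^9 = 43^8·43^1 ≡ 40
43^18 = 43^16·43^2 ≡ 133
43^27 = 43^16·43^8·43^2·43^1 ≡ 104
43^54 = 43^32·43^16·43^4·43^2 ≡ 58
43^81 = 43^64·43^16·43^1 ≡ 1  ← first divisor giving 1
The order is 81.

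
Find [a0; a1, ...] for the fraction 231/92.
[2; 1, 1, 22, 2]

Euclidean algorithm steps:
231 = 2 × 92 + 47
92 = 1 × 47 + 45
47 = 1 × 45 + 2
45 = 22 × 2 + 1
2 = 2 × 1 + 0
Continued fraction: [2; 1, 1, 22, 2]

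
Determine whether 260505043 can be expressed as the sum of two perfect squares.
Not possible

Factorization: 260505043 = 97 × 139^3
By Fermat: n is sum of two squares iff every prime p ≡ 3 (mod 4) appears to even power.
Prime(s) ≡ 3 (mod 4) with odd exponent: [(139, 3)]
Therefore 260505043 cannot be expressed as a² + b².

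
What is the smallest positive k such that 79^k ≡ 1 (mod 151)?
50

151 is prime, so ord(79) divides φ(151) = 150.
Divisors of 150: 1, 2, 3, 5, 6, 10, 15, 25, 30, 50, 75, 150.
Repeated squaring: 79^1 ≡ 79, 79^2 ≡ 50, 79^4 ≡ 84, 79^8 ≡ 110, 79^16 ≡ 20, 79^32 ≡ 98, 79^64 ≡ 91, 79^128 ≡ 127 (mod 151).
Test 79^d mod 151 for each divisor d in increasing order:
79^1 ≡ 79
79^2 ≡ 50
79^3 = 79^2·79^1 ≡ 24
79^5 = 79^4·79^1 ≡ 143
79^6 = 79^4·79^2 ≡ 123
79^10 = 79^8·79^2 ≡ 64
79^15 = 79^8·79^4·79^2·79^1 ≡ 92
79^25 = 79^16·79^8·79^1 ≡ 150
79^30 = 79^16·79^8·79^4·79^2 ≡ 8
79^50 = 79^32·79^16·79^2 ≡ 1  ← first divisor giving 1
The order is 50.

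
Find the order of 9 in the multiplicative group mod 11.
5

11 is prime, so ord(9) divides φ(11) = 10.
Divisors of 10: 1, 2, 5, 10.
Repeated squaring: 9^1 ≡ 9, 9^2 ≡ 4, 9^4 ≡ 5, 9^8 ≡ 3 (mod 11).
Test 9^d mod 11 for each divisor d in increasing order:
9^1 ≡ 9
9^2 ≡ 4
9^5 = 9^4·9^1 ≡ 1  ← first divisor giving 1
The order is 5.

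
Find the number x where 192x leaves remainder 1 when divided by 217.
26

gcd(192, 217) = 1, so the inverse exists.
Extended Euclidean algorithm on (217, 192):
217 = 1 × 192 + 25  ⟹  25 = (1)·217 + (-1)·192
192 = 7 × 25 + 17  ⟹  17 = (-7)·217 + (8)·192
25 = 1 × 17 + 8  ⟹  8 = (8)·217 + (-9)·192
17 = 2 × 8 + 1  ⟹  1 = (-23)·217 + (26)·192
So (26)·192 ≡ 1 (mod 217), i.e. 192^(-1) ≡ 26 (mod 217).
Check: 192 × 26 = 4992 ≡ 1 (mod 217)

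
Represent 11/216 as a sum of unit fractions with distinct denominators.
1/20 + 1/1080

Greedy algorithm:
11/216: ceiling(216/11) = 20, use 1/20
1/1080: ceiling(1080/1) = 1080, use 1/1080
Result: 11/216 = 1/20 + 1/1080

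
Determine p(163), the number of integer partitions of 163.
142798995930

p(n) counts ways to write n as a sum of positive integers (order ignored).
Euler's pentagonal recurrence: p(k) = p(k-1) + p(k-2) - p(k-5) - p(k-7) + p(k-12) + p(k-15) - ... (offsets j(3j∓1)/2, signs ++--, p(0)=1, p(<0)=0).
DP table for k = 0..162: p(0)=1, p(1)=1, p(2)=2, p(3)=3, p(4)=5, p(5)=7, p(6)=11, p(7)=15, p(8)=22, p(9)=30, p(10)=42, p(11)=56, p(12)=77, p(13)=101, p(14)=135, p(15)=176, p(16)=231, p(17)=297, p(18)=385, p(19)=490, p(20)=627, p(21)=792, p(22)=1002, p(23)=1255, p(24)=1575, p(25)=1958, p(26)=2436, p(27)=3010, p(28)=3718, p(29)=4565, p(30)=5604, p(31)=6842, p(32)=8349, p(33)=10143, p(34)=12310, p(35)=14883, p(36)=17977, p(37)=21637, p(38)=26015, p(39)=31185, p(40)=37338, p(41)=44583, p(42)=53174, p(43)=63261, p(44)=75175, p(45)=89134, p(46)=105558, p(47)=124754, p(48)=147273, p(49)=173525, p(50)=204226, p(51)=239943, p(52)=281589, p(53)=329931, p(54)=386155, p(55)=451276, p(56)=526823, p(57)=614154, p(58)=715220, p(59)=831820, p(60)=966467, p(61)=1121505, p(62)=1300156, p(63)=1505499, p(64)=1741630, p(65)=2012558, p(66)=2323520, p(67)=2679689, p(68)=3087735, p(69)=3554345, p(70)=4087968, p(71)=4697205, p(72)=5392783, p(73)=6185689, p(74)=7089500, p(75)=8118264, p(76)=9289091, p(77)=10619863, p(78)=12132164, p(79)=13848650, p(80)=15796476, p(81)=18004327, p(82)=20506255, p(83)=23338469, p(84)=26543660, p(85)=30167357, p(86)=34262962, p(87)=38887673, p(88)=44108109, p(89)=49995925, p(90)=56634173, p(91)=64112359, p(92)=72533807, p(93)=82010177, p(94)=92669720, p(95)=104651419, p(96)=118114304, p(97)=133230930, p(98)=150198136, p(99)=169229875, p(100)=190569292, p(101)=214481126, p(102)=241265379, p(103)=271248950, p(104)=304801365, p(105)=342325709, p(106)=384276336, p(107)=431149389, p(108)=483502844, p(109)=541946240, p(110)=607163746, p(111)=679903203, p(112)=761002156, p(113)=851376628, p(114)=952050665, p(115)=1064144451, p(116)=1188908248, p(117)=1327710076, p(118)=1482074143, p(119)=1653668665, p(120)=1844349560, p(121)=2056148051, p(122)=2291320912, p(123)=2552338241, p(124)=2841940500, p(125)=3163127352, p(126)=3519222692, p(127)=3913864295, p(128)=4351078600, p(129)=4835271870, p(130)=5371315400, p(131)=5964539504, p(132)=6620830889, p(133)=7346629512, p(134)=8149040695, p(135)=9035836076, p(136)=10015581680, p(137)=11097645016, p(138)=12292341831, p(139)=13610949895, p(140)=15065878135, p(141)=16670689208, p(142)=18440293320, p(143)=20390982757, p(144)=22540654445, p(145)=24908858009, p(146)=27517052599, p(147)=30388671978, p(148)=33549419497, p(149)=37027355200, p(150)=40853235313, p(151)=45060624582, p(152)=49686288421, p(153)=54770336324, p(154)=60356673280, p(155)=66493182097, p(156)=73232243759, p(157)=80630964769, p(158)=88751778802, p(159)=97662728555, p(160)=107438159466, p(161)=118159068427, p(162)=129913904637.
Final step: p(163) = p(162) + p(161) - p(158) - p(156) + p(151) + p(148) - p(141) - p(137) + p(128) + p(123) - p(112) - p(106) + p(93) + p(86) - p(71) - p(63) + p(46) + p(37) - p(18) - p(8)
= 129913904637 + 118159068427 - 88751778802 - 73232243759 + 45060624582 + 33549419497 - 16670689208 - 11097645016 + 4351078600 + 2552338241 - 761002156 - 384276336 + 82010177 + 34262962 - 4697205 - 1505499 + 105558 + 21637 - 385 - 22
= 142798995930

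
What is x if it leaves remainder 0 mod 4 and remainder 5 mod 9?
32

Using Chinese Remainder Theorem:
M = 4 × 9 = 36
M1 = 9, M2 = 4
y1 = 9^(-1) mod 4 = 1
y2 = 4^(-1) mod 9 = 7
x = (0×9×1 + 5×4×7) mod 36 = 32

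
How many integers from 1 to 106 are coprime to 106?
52

106 = 2 × 53
φ(n) = n × ∏(1 - 1/p) for each prime p dividing n
φ(106) = 106 × (1 - 1/2) × (1 - 1/53) = 52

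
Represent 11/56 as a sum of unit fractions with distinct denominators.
1/6 + 1/34 + 1/2856

Greedy algorithm:
11/56: ceiling(56/11) = 6, use 1/6
5/168: ceiling(168/5) = 34, use 1/34
1/2856: ceiling(2856/1) = 2856, use 1/2856
Result: 11/56 = 1/6 + 1/34 + 1/2856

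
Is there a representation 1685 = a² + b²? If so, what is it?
2² + 41² (a=2, b=41)

Factorization: 1685 = 5 × 337
By Fermat: n is sum of two squares iff every prime p ≡ 3 (mod 4) appears to even power.
All primes ≡ 3 (mod 4) appear to even power.
Search a = 0, 1, 2, … for 1685 - a² a perfect square: first hit at a = 2: 1685 - 4 = 1681 = 41².
1685 = 2² + 41² = 4 + 1681 ✓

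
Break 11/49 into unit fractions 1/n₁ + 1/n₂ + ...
1/5 + 1/41 + 1/10045

Greedy algorithm:
11/49: ceiling(49/11) = 5, use 1/5
6/245: ceiling(245/6) = 41, use 1/41
1/10045: ceiling(10045/1) = 10045, use 1/10045
Result: 11/49 = 1/5 + 1/41 + 1/10045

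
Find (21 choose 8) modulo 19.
0

Using Lucas' theorem:
Write n=21 and k=8 in base 19:
n in base 19: [1, 2]
k in base 19: [0, 8]
C(21,8) mod 19 = ∏ C(n_i, k_i) mod 19
Digit binomials (mod 19): C(1,0) = 1; C(2,8) = 0 (k_i > n_i)
Product: 1 × 0 = 0 ≡ 0 (mod 19)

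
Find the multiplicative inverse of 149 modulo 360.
29

gcd(149, 360) = 1, so the inverse exists.
Extended Euclidean algorithm on (360, 149):
360 = 2 × 149 + 62  ⟹  62 = (1)·360 + (-2)·149
149 = 2 × 62 + 25  ⟹  25 = (-2)·360 + (5)·149
62 = 2 × 25 + 12  ⟹  12 = (5)·360 + (-12)·149
25 = 2 × 12 + 1  ⟹  1 = (-12)·360 + (29)·149
So (29)·149 ≡ 1 (mod 360), i.e. 149^(-1) ≡ 29 (mod 360).
Check: 149 × 29 = 4321 ≡ 1 (mod 360)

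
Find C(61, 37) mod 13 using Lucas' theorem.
0

Using Lucas' theorem:
Write n=61 and k=37 in base 13:
n in base 13: [4, 9]
k in base 13: [2, 11]
C(61,37) mod 13 = ∏ C(n_i, k_i) mod 13
Digit binomials (mod 13): C(4,2) = 6; C(9,11) = 0 (k_i > n_i)
Product: 6 × 0 = 0 ≡ 0 (mod 13)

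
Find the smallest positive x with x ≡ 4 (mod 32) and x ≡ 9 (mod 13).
100

Using Chinese Remainder Theorem:
M = 32 × 13 = 416
M1 = 13, M2 = 32
y1 = 13^(-1) mod 32 = 5
y2 = 32^(-1) mod 13 = 11
x = (4×13×5 + 9×32×11) mod 416 = 100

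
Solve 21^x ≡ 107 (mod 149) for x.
128

Baby-step giant-step with step n = ⌈√149⌉ = 13.
Baby steps 21^j mod 149 (j:value) for j=0..12: 0:1, 1:21, 2:143, 3:23, 4:36, 5:11, 6:82, 7:83, 8:104, 9:98, 10:121, 11:8, 12:19.
Giant-step multiplier: 21^(-13) ≡ 21^(148-13) = 21^135 ≡ 90 (mod 149).
Giant steps γ_i = 107·90^i mod 149: γ_0=107, γ_1=94, γ_2=116, γ_3=10, γ_4=6, γ_5=93, γ_6=26, γ_7=105, γ_8=63, γ_9=8 (in table at j=11).
x = i·n + j = 9·13 + 11 = 128.
Check: 21^128 ≡ 107 (mod 149).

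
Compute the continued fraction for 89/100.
[0; 1, 8, 11]

Euclidean algorithm steps:
89 = 0 × 100 + 89
100 = 1 × 89 + 11
89 = 8 × 11 + 1
11 = 11 × 1 + 0
Continued fraction: [0; 1, 8, 11]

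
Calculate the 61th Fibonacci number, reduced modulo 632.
17

Matrix identity: Q^n = [[F_(n+1), F_n], [F_n, F_(n-1)]] with Q = [[1,1],[1,0]].
n = 61 = 111101₂. Square-and-multiply, entries mod 632:
Q^1 = [[1,1],[1,0]]
Q^3 = (Q^1)²·Q = [[3,2],[2,1]]
Q^7 = (Q^3)²·Q = [[21,13],[13,8]]
Q^15 = (Q^7)²·Q = [[355,610],[610,377]]
Q^30 = (Q^15)² = [[109,328],[328,413]]
Q^61 = (Q^30)²·Q = [[593,17],[17,576]]
F_61 mod 632 = Q^61[0][1] = 17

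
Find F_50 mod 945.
190

Matrix identity: Q^n = [[F_(n+1), F_n], [F_n, F_(n-1)]] with Q = [[1,1],[1,0]].
n = 50 = 110010₂. Square-and-multiply, entries mod 945:
Q^1 = [[1,1],[1,0]]
Q^3 = (Q^1)²·Q = [[3,2],[2,1]]
Q^6 = (Q^3)² = [[13,8],[8,5]]
Q^12 = (Q^6)² = [[233,144],[144,89]]
Q^25 = (Q^12)²·Q = [[433,370],[370,63]]
Q^50 = (Q^25)² = [[254,190],[190,64]]
F_50 mod 945 = Q^50[0][1] = 190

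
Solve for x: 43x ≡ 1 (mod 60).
7

gcd(43, 60) = 1, so the inverse exists.
Extended Euclidean algorithm on (60, 43):
60 = 1 × 43 + 17  ⟹  17 = (1)·60 + (-1)·43
43 = 2 × 17 + 9  ⟹  9 = (-2)·60 + (3)·43
17 = 1 × 9 + 8  ⟹  8 = (3)·60 + (-4)·43
9 = 1 × 8 + 1  ⟹  1 = (-5)·60 + (7)·43
So (7)·43 ≡ 1 (mod 60), i.e. 43^(-1) ≡ 7 (mod 60).
Check: 43 × 7 = 301 ≡ 1 (mod 60)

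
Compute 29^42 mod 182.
1

Repeated squaring. Binary of 42 = 101010.
29^1 ≡ 29 (mod 182); 29^2 ≡ 113 (mod 182); 29^4 ≡ 29 (mod 182); 29^8 ≡ 113 (mod 182); 29^16 ≡ 29 (mod 182); 29^32 ≡ 113 (mod 182)
29^42 = 29^2 × 29^8 × 29^32 ≡ 1 (mod 182)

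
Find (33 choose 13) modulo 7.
0

Using Lucas' theorem:
Write n=33 and k=13 in base 7:
n in base 7: [4, 5]
k in base 7: [1, 6]
C(33,13) mod 7 = ∏ C(n_i, k_i) mod 7
Digit binomials (mod 7): C(4,1) = 4; C(5,6) = 0 (k_i > n_i)
Product: 4 × 0 = 0 ≡ 0 (mod 7)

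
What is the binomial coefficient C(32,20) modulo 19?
13

Using Lucas' theorem:
Write n=32 and k=20 in base 19:
n in base 19: [1, 13]
k in base 19: [1, 1]
C(32,20) mod 19 = ∏ C(n_i, k_i) mod 19
Digit binomials (mod 19): C(1,1) = 1; C(13,1) = 13
Product: 1 × 13 = 13 ≡ 13 (mod 19)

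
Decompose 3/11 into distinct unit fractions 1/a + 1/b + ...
1/4 + 1/44

Greedy algorithm:
3/11: ceiling(11/3) = 4, use 1/4
1/44: ceiling(44/1) = 44, use 1/44
Result: 3/11 = 1/4 + 1/44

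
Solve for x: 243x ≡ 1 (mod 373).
307

gcd(243, 373) = 1, so the inverse exists.
Extended Euclidean algorithm on (373, 243):
373 = 1 × 243 + 130  ⟹  130 = (1)·373 + (-1)·243
243 = 1 × 130 + 113  ⟹  113 = (-1)·373 + (2)·243
130 = 1 × 113 + 17  ⟹  17 = (2)·373 + (-3)·243
113 = 6 × 17 + 11  ⟹  11 = (-13)·373 + (20)·243
17 = 1 × 11 + 6  ⟹  6 = (15)·373 + (-23)·243
11 = 1 × 6 + 5  ⟹  5 = (-28)·373 + (43)·243
6 = 1 × 5 + 1  ⟹  1 = (43)·373 + (-66)·243
So (-66)·243 ≡ 1 (mod 373), i.e. 243^(-1) ≡ -66 ≡ 307 (mod 373).
Check: 243 × 307 = 74601 ≡ 1 (mod 373)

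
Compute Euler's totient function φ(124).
60

124 = 2^2 × 31
φ(n) = n × ∏(1 - 1/p) for each prime p dividing n
φ(124) = 124 × (1 - 1/2) × (1 - 1/31) = 60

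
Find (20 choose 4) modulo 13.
9

Using Lucas' theorem:
Write n=20 and k=4 in base 13:
n in base 13: [1, 7]
k in base 13: [0, 4]
C(20,4) mod 13 = ∏ C(n_i, k_i) mod 13
Digit binomials (mod 13): C(1,0) = 1; C(7,4) = 35 ≡ 9
Product: 1 × 9 = 9 ≡ 9 (mod 13)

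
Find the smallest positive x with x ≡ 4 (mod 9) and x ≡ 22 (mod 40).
22

Using Chinese Remainder Theorem:
M = 9 × 40 = 360
M1 = 40, M2 = 9
y1 = 40^(-1) mod 9 = 7
y2 = 9^(-1) mod 40 = 9
x = (4×40×7 + 22×9×9) mod 360 = 22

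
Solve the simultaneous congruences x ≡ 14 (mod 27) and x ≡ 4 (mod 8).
68

Using Chinese Remainder Theorem:
M = 27 × 8 = 216
M1 = 8, M2 = 27
y1 = 8^(-1) mod 27 = 17
y2 = 27^(-1) mod 8 = 3
x = (14×8×17 + 4×27×3) mod 216 = 68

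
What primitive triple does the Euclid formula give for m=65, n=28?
(3441, 3640, 5009)

Euclid's formula: a = m² - n², b = 2mn, c = m² + n²
m = 65, n = 28
a = 65² - 28² = 4225 - 784 = 3441
b = 2 × 65 × 28 = 3640
c = 65² + 28² = 4225 + 784 = 5009
Verification: 3441² + 3640² = 11840481 + 13249600 = 25090081 = 5009² ✓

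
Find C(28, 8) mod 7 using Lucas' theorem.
0

Using Lucas' theorem:
Write n=28 and k=8 in base 7:
n in base 7: [4, 0]
k in base 7: [1, 1]
C(28,8) mod 7 = ∏ C(n_i, k_i) mod 7
Digit binomials (mod 7): C(4,1) = 4; C(0,1) = 0 (k_i > n_i)
Product: 4 × 0 = 0 ≡ 0 (mod 7)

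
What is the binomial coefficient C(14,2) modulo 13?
0

Using Lucas' theorem:
Write n=14 and k=2 in base 13:
n in base 13: [1, 1]
k in base 13: [0, 2]
C(14,2) mod 13 = ∏ C(n_i, k_i) mod 13
Digit binomials (mod 13): C(1,0) = 1; C(1,2) = 0 (k_i > n_i)
Product: 1 × 0 = 0 ≡ 0 (mod 13)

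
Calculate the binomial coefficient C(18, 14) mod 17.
0

Using Lucas' theorem:
Write n=18 and k=14 in base 17:
n in base 17: [1, 1]
k in base 17: [0, 14]
C(18,14) mod 17 = ∏ C(n_i, k_i) mod 17
Digit binomials (mod 17): C(1,0) = 1; C(1,14) = 0 (k_i > n_i)
Product: 1 × 0 = 0 ≡ 0 (mod 17)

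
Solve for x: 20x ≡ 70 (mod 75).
x ≡ 11 (mod 15)

gcd(20, 75) = 5, which divides 70, so solutions exist.
Divide through by 5: 4x ≡ 14 (mod 15).
Find 4^(-1) mod 15 by the extended Euclidean algorithm:
15 = 3 × 4 + 3  ⟹  3 = (1)·15 + (-3)·4
4 = 1 × 3 + 1  ⟹  1 = (-1)·15 + (4)·4
So (4)·4 ≡ 1 (mod 15), i.e. 4^(-1) ≡ 4 (mod 15).
x ≡ 4 × 14 = 56 ≡ 11 (mod 15).
Check: 20 × 11 = 220 ≡ 70 (mod 75).
x ≡ 11 (mod 15), giving 5 solutions mod 75.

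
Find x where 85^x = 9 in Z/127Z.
124

Baby-step giant-step with step n = ⌈√127⌉ = 12.
Baby steps 85^j mod 127 (j:value) for j=0..11: 0:1, 1:85, 2:113, 3:80, 4:69, 5:23, 6:50, 7:59, 8:62, 9:63, 10:21, 11:7.
Giant-step multiplier: 85^(-12) ≡ 85^(126-12) = 85^114 ≡ 73 (mod 127).
Giant steps γ_i = 9·73^i mod 127: γ_0=9, γ_1=22, γ_2=82, γ_3=17, γ_4=98, γ_5=42, γ_6=18, γ_7=44, γ_8=37, γ_9=34, γ_10=69 (in table at j=4).
x = i·n + j = 10·12 + 4 = 124.
Check: 85^124 ≡ 9 (mod 127).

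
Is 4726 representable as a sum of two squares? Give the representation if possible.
Not possible

Factorization: 4726 = 2 × 17 × 139
By Fermat: n is sum of two squares iff every prime p ≡ 3 (mod 4) appears to even power.
Prime(s) ≡ 3 (mod 4) with odd exponent: [(139, 1)]
Therefore 4726 cannot be expressed as a² + b².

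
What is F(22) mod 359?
120

Matrix identity: Q^n = [[F_(n+1), F_n], [F_n, F_(n-1)]] with Q = [[1,1],[1,0]].
n = 22 = 10110₂. Square-and-multiply, entries mod 359:
Q^1 = [[1,1],[1,0]]
Q^2 = (Q^1)² = [[2,1],[1,1]]
Q^5 = (Q^2)²·Q = [[8,5],[5,3]]
Q^11 = (Q^5)²·Q = [[144,89],[89,55]]
Q^22 = (Q^11)² = [[296,120],[120,176]]
F_22 mod 359 = Q^22[0][1] = 120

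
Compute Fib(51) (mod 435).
179

Matrix identity: Q^n = [[F_(n+1), F_n], [F_n, F_(n-1)]] with Q = [[1,1],[1,0]].
n = 51 = 110011₂. Square-and-multiply, entries mod 435:
Q^1 = [[1,1],[1,0]]
Q^3 = (Q^1)²·Q = [[3,2],[2,1]]
Q^6 = (Q^3)² = [[13,8],[8,5]]
Q^12 = (Q^6)² = [[233,144],[144,89]]
Q^25 = (Q^12)²·Q = [[28,205],[205,258]]
Q^51 = (Q^25)²·Q = [[84,179],[179,340]]
F_51 mod 435 = Q^51[0][1] = 179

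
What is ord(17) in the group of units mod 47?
23

47 is prime, so ord(17) divides φ(47) = 46.
Divisors of 46: 1, 2, 23, 46.
Repeated squaring: 17^1 ≡ 17, 17^2 ≡ 7, 17^4 ≡ 2, 17^8 ≡ 4, 17^16 ≡ 16, 17^32 ≡ 21 (mod 47).
Test 17^d mod 47 for each divisor d in increasing order:
17^1 ≡ 17
17^2 ≡ 7
17^23 = 17^16·17^4·17^2·17^1 ≡ 1  ← first divisor giving 1
The order is 23.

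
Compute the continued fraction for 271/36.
[7; 1, 1, 8, 2]

Euclidean algorithm steps:
271 = 7 × 36 + 19
36 = 1 × 19 + 17
19 = 1 × 17 + 2
17 = 8 × 2 + 1
2 = 2 × 1 + 0
Continued fraction: [7; 1, 1, 8, 2]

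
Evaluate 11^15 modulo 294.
281

Repeated squaring. Binary of 15 = 1111.
11^1 ≡ 11 (mod 294); 11^2 ≡ 121 (mod 294); 11^4 ≡ 235 (mod 294); 11^8 ≡ 247 (mod 294)
11^15 = 11^1 × 11^2 × 11^4 × 11^8 ≡ 281 (mod 294)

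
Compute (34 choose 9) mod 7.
4

Using Lucas' theorem:
Write n=34 and k=9 in base 7:
n in base 7: [4, 6]
k in base 7: [1, 2]
C(34,9) mod 7 = ∏ C(n_i, k_i) mod 7
Digit binomials (mod 7): C(4,1) = 4; C(6,2) = 15 ≡ 1
Product: 4 × 1 = 4 ≡ 4 (mod 7)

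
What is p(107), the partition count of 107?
431149389

p(n) counts ways to write n as a sum of positive integers (order ignored).
Euler's pentagonal recurrence: p(k) = p(k-1) + p(k-2) - p(k-5) - p(k-7) + p(k-12) + p(k-15) - ... (offsets j(3j∓1)/2, signs ++--, p(0)=1, p(<0)=0).
DP table for k = 0..106: p(0)=1, p(1)=1, p(2)=2, p(3)=3, p(4)=5, p(5)=7, p(6)=11, p(7)=15, p(8)=22, p(9)=30, p(10)=42, p(11)=56, p(12)=77, p(13)=101, p(14)=135, p(15)=176, p(16)=231, p(17)=297, p(18)=385, p(19)=490, p(20)=627, p(21)=792, p(22)=1002, p(23)=1255, p(24)=1575, p(25)=1958, p(26)=2436, p(27)=3010, p(28)=3718, p(29)=4565, p(30)=5604, p(31)=6842, p(32)=8349, p(33)=10143, p(34)=12310, p(35)=14883, p(36)=17977, p(37)=21637, p(38)=26015, p(39)=31185, p(40)=37338, p(41)=44583, p(42)=53174, p(43)=63261, p(44)=75175, p(45)=89134, p(46)=105558, p(47)=124754, p(48)=147273, p(49)=173525, p(50)=204226, p(51)=239943, p(52)=281589, p(53)=329931, p(54)=386155, p(55)=451276, p(56)=526823, p(57)=614154, p(58)=715220, p(59)=831820, p(60)=966467, p(61)=1121505, p(62)=1300156, p(63)=1505499, p(64)=1741630, p(65)=2012558, p(66)=2323520, p(67)=2679689, p(68)=3087735, p(69)=3554345, p(70)=4087968, p(71)=4697205, p(72)=5392783, p(73)=6185689, p(74)=7089500, p(75)=8118264, p(76)=9289091, p(77)=10619863, p(78)=12132164, p(79)=13848650, p(80)=15796476, p(81)=18004327, p(82)=20506255, p(83)=23338469, p(84)=26543660, p(85)=30167357, p(86)=34262962, p(87)=38887673, p(88)=44108109, p(89)=49995925, p(90)=56634173, p(91)=64112359, p(92)=72533807, p(93)=82010177, p(94)=92669720, p(95)=104651419, p(96)=118114304, p(97)=133230930, p(98)=150198136, p(99)=169229875, p(100)=190569292, p(101)=214481126, p(102)=241265379, p(103)=271248950, p(104)=304801365, p(105)=342325709, p(106)=384276336.
Final step: p(107) = p(106) + p(105) - p(102) - p(100) + p(95) + p(92) - p(85) - p(81) + p(72) + p(67) - p(56) - p(50) + p(37) + p(30) - p(15) - p(7)
= 384276336 + 342325709 - 241265379 - 190569292 + 104651419 + 72533807 - 30167357 - 18004327 + 5392783 + 2679689 - 526823 - 204226 + 21637 + 5604 - 176 - 15
= 431149389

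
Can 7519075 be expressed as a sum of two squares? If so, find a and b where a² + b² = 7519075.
Not possible

Factorization: 7519075 = 5^2 × 67^3
By Fermat: n is sum of two squares iff every prime p ≡ 3 (mod 4) appears to even power.
Prime(s) ≡ 3 (mod 4) with odd exponent: [(67, 3)]
Therefore 7519075 cannot be expressed as a² + b².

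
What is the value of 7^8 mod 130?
81

Repeated squaring. Binary of 8 = 1000.
7^1 ≡ 7 (mod 130); 7^2 ≡ 49 (mod 130); 7^4 ≡ 61 (mod 130); 7^8 ≡ 81 (mod 130)
7^8 = 7^8 ≡ 81 (mod 130)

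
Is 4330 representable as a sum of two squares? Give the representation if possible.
19² + 63² (a=19, b=63)

Factorization: 4330 = 2 × 5 × 433
By Fermat: n is sum of two squares iff every prime p ≡ 3 (mod 4) appears to even power.
All primes ≡ 3 (mod 4) appear to even power.
Search a = 0, 1, 2, … for 4330 - a² a perfect square: first hit at a = 19: 4330 - 361 = 3969 = 63².
4330 = 19² + 63² = 361 + 3969 ✓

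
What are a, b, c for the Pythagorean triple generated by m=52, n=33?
(1615, 3432, 3793)

Euclid's formula: a = m² - n², b = 2mn, c = m² + n²
m = 52, n = 33
a = 52² - 33² = 2704 - 1089 = 1615
b = 2 × 52 × 33 = 3432
c = 52² + 33² = 2704 + 1089 = 3793
Verification: 1615² + 3432² = 2608225 + 11778624 = 14386849 = 3793² ✓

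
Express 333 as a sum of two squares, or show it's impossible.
3² + 18² (a=3, b=18)

Factorization: 333 = 3^2 × 37
By Fermat: n is sum of two squares iff every prime p ≡ 3 (mod 4) appears to even power.
All primes ≡ 3 (mod 4) appear to even power.
Search a = 0, 1, 2, … for 333 - a² a perfect square: first hit at a = 3: 333 - 9 = 324 = 18².
333 = 3² + 18² = 9 + 324 ✓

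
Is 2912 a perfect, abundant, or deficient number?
abundant

Proper divisors of 2912: sum = 1 + 2 + 4 + 7 + 8 + 13 + 14 + 16 + ... + 364 + 416 + 728 + 1456 (23 divisors) = 4144
Since 4144 > 2912, 2912 is abundant.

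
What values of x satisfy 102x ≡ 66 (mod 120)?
x ≡ 3 (mod 20)

gcd(102, 120) = 6, which divides 66, so solutions exist.
Divide through by 6: 17x ≡ 11 (mod 20).
Find 17^(-1) mod 20 by the extended Euclidean algorithm:
20 = 1 × 17 + 3  ⟹  3 = (1)·20 + (-1)·17
17 = 5 × 3 + 2  ⟹  2 = (-5)·20 + (6)·17
3 = 1 × 2 + 1  ⟹  1 = (6)·20 + (-7)·17
So (-7)·17 ≡ 1 (mod 20), i.e. 17^(-1) ≡ -7 ≡ 13 (mod 20).
x ≡ 13 × 11 = 143 ≡ 3 (mod 20).
Check: 102 × 3 = 306 ≡ 66 (mod 120).
x ≡ 3 (mod 20), giving 6 solutions mod 120.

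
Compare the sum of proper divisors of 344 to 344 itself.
deficient

Proper divisors of 344: sum = 1 + 2 + 4 + 8 + 43 + 86 + 172 = 316
Since 316 < 344, 344 is deficient.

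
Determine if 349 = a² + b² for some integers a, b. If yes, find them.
5² + 18² (a=5, b=18)

Factorization: 349 = 349
By Fermat: n is sum of two squares iff every prime p ≡ 3 (mod 4) appears to even power.
All primes ≡ 3 (mod 4) appear to even power.
Search a = 0, 1, 2, … for 349 - a² a perfect square: first hit at a = 5: 349 - 25 = 324 = 18².
349 = 5² + 18² = 25 + 324 ✓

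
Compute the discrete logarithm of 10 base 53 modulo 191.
116

Baby-step giant-step with step n = ⌈√191⌉ = 14.
Baby steps 53^j mod 191 (j:value) for j=0..13: 0:1, 1:53, 2:135, 3:88, 4:80, 5:38, 6:104, 7:164, 8:97, 9:175, 10:107, 11:132, 12:120, 13:57.
Giant-step multiplier: 53^(-14) ≡ 53^(190-14) = 53^176 ≡ 60 (mod 191).
Giant steps γ_i = 10·60^i mod 191: γ_0=10, γ_1=27, γ_2=92, γ_3=172, γ_4=6, γ_5=169, γ_6=17, γ_7=65, γ_8=80 (in table at j=4).
x = i·n + j = 8·14 + 4 = 116.
Check: 53^116 ≡ 10 (mod 191).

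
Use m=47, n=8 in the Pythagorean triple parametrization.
(2145, 752, 2273)

Euclid's formula: a = m² - n², b = 2mn, c = m² + n²
m = 47, n = 8
a = 47² - 8² = 2209 - 64 = 2145
b = 2 × 47 × 8 = 752
c = 47² + 8² = 2209 + 64 = 2273
Verification: 2145² + 752² = 4601025 + 565504 = 5166529 = 2273² ✓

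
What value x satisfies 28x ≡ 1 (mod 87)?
28

gcd(28, 87) = 1, so the inverse exists.
Extended Euclidean algorithm on (87, 28):
87 = 3 × 28 + 3  ⟹  3 = (1)·87 + (-3)·28
28 = 9 × 3 + 1  ⟹  1 = (-9)·87 + (28)·28
So (28)·28 ≡ 1 (mod 87), i.e. 28^(-1) ≡ 28 (mod 87).
Check: 28 × 28 = 784 ≡ 1 (mod 87)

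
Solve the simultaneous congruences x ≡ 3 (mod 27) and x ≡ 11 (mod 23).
57

Using Chinese Remainder Theorem:
M = 27 × 23 = 621
M1 = 23, M2 = 27
y1 = 23^(-1) mod 27 = 20
y2 = 27^(-1) mod 23 = 6
x = (3×23×20 + 11×27×6) mod 621 = 57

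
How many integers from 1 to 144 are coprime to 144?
48

144 = 2^4 × 3^2
φ(n) = n × ∏(1 - 1/p) for each prime p dividing n
φ(144) = 144 × (1 - 1/2) × (1 - 1/3) = 48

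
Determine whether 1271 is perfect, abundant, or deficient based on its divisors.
deficient

Proper divisors of 1271: sum = 1 + 31 + 41 = 73
Since 73 < 1271, 1271 is deficient.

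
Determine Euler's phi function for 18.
6

18 = 2 × 3^2
φ(n) = n × ∏(1 - 1/p) for each prime p dividing n
φ(18) = 18 × (1 - 1/2) × (1 - 1/3) = 6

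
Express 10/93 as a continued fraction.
[0; 9, 3, 3]

Euclidean algorithm steps:
10 = 0 × 93 + 10
93 = 9 × 10 + 3
10 = 3 × 3 + 1
3 = 3 × 1 + 0
Continued fraction: [0; 9, 3, 3]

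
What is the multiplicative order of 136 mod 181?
90

181 is prime, so ord(136) divides φ(181) = 180.
Divisors of 180: 1, 2, 3, 4, 5, 6, 9, 10, 12, 15, 18, 20, 30, 36, 45, 60, 90, 180.
Repeated squaring: 136^1 ≡ 136, 136^2 ≡ 34, 136^4 ≡ 70, 136^8 ≡ 13, 136^16 ≡ 169, 136^32 ≡ 144, 136^64 ≡ 102, 136^128 ≡ 87 (mod 181).
Test 136^d mod 181 for each divisor d in increasing order:
136^1 ≡ 136
136^2 ≡ 34
136^3 = 136^2·136^1 ≡ 99
136^4 ≡ 70
136^5 = 136^4·136^1 ≡ 108
136^6 = 136^4·136^2 ≡ 27
136^9 = 136^8·136^1 ≡ 139
136^10 = 136^8·136^2 ≡ 80
136^12 = 136^8·136^4 ≡ 5
136^15 = 136^8·136^4·136^2·136^1 ≡ 133
136^18 = 136^16·136^2 ≡ 135
136^20 = 136^16·136^4 ≡ 65
136^30 = 136^16·136^8·136^4·136^2 ≡ 132
136^36 = 136^32·136^4 ≡ 125
136^45 = 136^32·136^8·136^4·136^1 ≡ 180
136^60 = 136^32·136^16·136^8·136^4 ≡ 48
136^90 = 136^64·136^16·136^8·136^2 ≡ 1  ← first divisor giving 1
The order is 90.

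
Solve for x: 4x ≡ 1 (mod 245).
184

gcd(4, 245) = 1, so the inverse exists.
Extended Euclidean algorithm on (245, 4):
245 = 61 × 4 + 1  ⟹  1 = (1)·245 + (-61)·4
So (-61)·4 ≡ 1 (mod 245), i.e. 4^(-1) ≡ -61 ≡ 184 (mod 245).
Check: 4 × 184 = 736 ≡ 1 (mod 245)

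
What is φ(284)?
140

284 = 2^2 × 71
φ(n) = n × ∏(1 - 1/p) for each prime p dividing n
φ(284) = 284 × (1 - 1/2) × (1 - 1/71) = 140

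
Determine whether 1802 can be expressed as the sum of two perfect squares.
11² + 41² (a=11, b=41)

Factorization: 1802 = 2 × 17 × 53
By Fermat: n is sum of two squares iff every prime p ≡ 3 (mod 4) appears to even power.
All primes ≡ 3 (mod 4) appear to even power.
Search a = 0, 1, 2, … for 1802 - a² a perfect square: first hit at a = 11: 1802 - 121 = 1681 = 41².
1802 = 11² + 41² = 121 + 1681 ✓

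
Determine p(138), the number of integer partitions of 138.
12292341831

p(n) counts ways to write n as a sum of positive integers (order ignored).
Euler's pentagonal recurrence: p(k) = p(k-1) + p(k-2) - p(k-5) - p(k-7) + p(k-12) + p(k-15) - ... (offsets j(3j∓1)/2, signs ++--, p(0)=1, p(<0)=0).
DP table for k = 0..137: p(0)=1, p(1)=1, p(2)=2, p(3)=3, p(4)=5, p(5)=7, p(6)=11, p(7)=15, p(8)=22, p(9)=30, p(10)=42, p(11)=56, p(12)=77, p(13)=101, p(14)=135, p(15)=176, p(16)=231, p(17)=297, p(18)=385, p(19)=490, p(20)=627, p(21)=792, p(22)=1002, p(23)=1255, p(24)=1575, p(25)=1958, p(26)=2436, p(27)=3010, p(28)=3718, p(29)=4565, p(30)=5604, p(31)=6842, p(32)=8349, p(33)=10143, p(34)=12310, p(35)=14883, p(36)=17977, p(37)=21637, p(38)=26015, p(39)=31185, p(40)=37338, p(41)=44583, p(42)=53174, p(43)=63261, p(44)=75175, p(45)=89134, p(46)=105558, p(47)=124754, p(48)=147273, p(49)=173525, p(50)=204226, p(51)=239943, p(52)=281589, p(53)=329931, p(54)=386155, p(55)=451276, p(56)=526823, p(57)=614154, p(58)=715220, p(59)=831820, p(60)=966467, p(61)=1121505, p(62)=1300156, p(63)=1505499, p(64)=1741630, p(65)=2012558, p(66)=2323520, p(67)=2679689, p(68)=3087735, p(69)=3554345, p(70)=4087968, p(71)=4697205, p(72)=5392783, p(73)=6185689, p(74)=7089500, p(75)=8118264, p(76)=9289091, p(77)=10619863, p(78)=12132164, p(79)=13848650, p(80)=15796476, p(81)=18004327, p(82)=20506255, p(83)=23338469, p(84)=26543660, p(85)=30167357, p(86)=34262962, p(87)=38887673, p(88)=44108109, p(89)=49995925, p(90)=56634173, p(91)=64112359, p(92)=72533807, p(93)=82010177, p(94)=92669720, p(95)=104651419, p(96)=118114304, p(97)=133230930, p(98)=150198136, p(99)=169229875, p(100)=190569292, p(101)=214481126, p(102)=241265379, p(103)=271248950, p(104)=304801365, p(105)=342325709, p(106)=384276336, p(107)=431149389, p(108)=483502844, p(109)=541946240, p(110)=607163746, p(111)=679903203, p(112)=761002156, p(113)=851376628, p(114)=952050665, p(115)=1064144451, p(116)=1188908248, p(117)=1327710076, p(118)=1482074143, p(119)=1653668665, p(120)=1844349560, p(121)=2056148051, p(122)=2291320912, p(123)=2552338241, p(124)=2841940500, p(125)=3163127352, p(126)=3519222692, p(127)=3913864295, p(128)=4351078600, p(129)=4835271870, p(130)=5371315400, p(131)=5964539504, p(132)=6620830889, p(133)=7346629512, p(134)=8149040695, p(135)=9035836076, p(136)=10015581680, p(137)=11097645016.
Final step: p(138) = p(137) + p(136) - p(133) - p(131) + p(126) + p(123) - p(116) - p(112) + p(103) + p(98) - p(87) - p(81) + p(68) + p(61) - p(46) - p(38) + p(21) + p(12)
= 11097645016 + 10015581680 - 7346629512 - 5964539504 + 3519222692 + 2552338241 - 1188908248 - 761002156 + 271248950 + 150198136 - 38887673 - 18004327 + 3087735 + 1121505 - 105558 - 26015 + 792 + 77
= 12292341831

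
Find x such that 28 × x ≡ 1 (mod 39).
7

gcd(28, 39) = 1, so the inverse exists.
Extended Euclidean algorithm on (39, 28):
39 = 1 × 28 + 11  ⟹  11 = (1)·39 + (-1)·28
28 = 2 × 11 + 6  ⟹  6 = (-2)·39 + (3)·28
11 = 1 × 6 + 5  ⟹  5 = (3)·39 + (-4)·28
6 = 1 × 5 + 1  ⟹  1 = (-5)·39 + (7)·28
So (7)·28 ≡ 1 (mod 39), i.e. 28^(-1) ≡ 7 (mod 39).
Check: 28 × 7 = 196 ≡ 1 (mod 39)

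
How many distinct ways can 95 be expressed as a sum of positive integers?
104651419

p(n) counts ways to write n as a sum of positive integers (order ignored).
Euler's pentagonal recurrence: p(k) = p(k-1) + p(k-2) - p(k-5) - p(k-7) + p(k-12) + p(k-15) - ... (offsets j(3j∓1)/2, signs ++--, p(0)=1, p(<0)=0).
DP table for k = 0..94: p(0)=1, p(1)=1, p(2)=2, p(3)=3, p(4)=5, p(5)=7, p(6)=11, p(7)=15, p(8)=22, p(9)=30, p(10)=42, p(11)=56, p(12)=77, p(13)=101, p(14)=135, p(15)=176, p(16)=231, p(17)=297, p(18)=385, p(19)=490, p(20)=627, p(21)=792, p(22)=1002, p(23)=1255, p(24)=1575, p(25)=1958, p(26)=2436, p(27)=3010, p(28)=3718, p(29)=4565, p(30)=5604, p(31)=6842, p(32)=8349, p(33)=10143, p(34)=12310, p(35)=14883, p(36)=17977, p(37)=21637, p(38)=26015, p(39)=31185, p(40)=37338, p(41)=44583, p(42)=53174, p(43)=63261, p(44)=75175, p(45)=89134, p(46)=105558, p(47)=124754, p(48)=147273, p(49)=173525, p(50)=204226, p(51)=239943, p(52)=281589, p(53)=329931, p(54)=386155, p(55)=451276, p(56)=526823, p(57)=614154, p(58)=715220, p(59)=831820, p(60)=966467, p(61)=1121505, p(62)=1300156, p(63)=1505499, p(64)=1741630, p(65)=2012558, p(66)=2323520, p(67)=2679689, p(68)=3087735, p(69)=3554345, p(70)=4087968, p(71)=4697205, p(72)=5392783, p(73)=6185689, p(74)=7089500, p(75)=8118264, p(76)=9289091, p(77)=10619863, p(78)=12132164, p(79)=13848650, p(80)=15796476, p(81)=18004327, p(82)=20506255, p(83)=23338469, p(84)=26543660, p(85)=30167357, p(86)=34262962, p(87)=38887673, p(88)=44108109, p(89)=49995925, p(90)=56634173, p(91)=64112359, p(92)=72533807, p(93)=82010177, p(94)=92669720.
Final step: p(95) = p(94) + p(93) - p(90) - p(88) + p(83) + p(80) - p(73) - p(69) + p(60) + p(55) - p(44) - p(38) + p(25) + p(18) - p(3)
= 92669720 + 82010177 - 56634173 - 44108109 + 23338469 + 15796476 - 6185689 - 3554345 + 966467 + 451276 - 75175 - 26015 + 1958 + 385 - 3
= 104651419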